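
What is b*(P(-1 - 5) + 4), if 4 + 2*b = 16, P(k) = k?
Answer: -12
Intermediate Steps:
b = 6 (b = -2 + (½)*16 = -2 + 8 = 6)
b*(P(-1 - 5) + 4) = 6*((-1 - 5) + 4) = 6*(-6 + 4) = 6*(-2) = -12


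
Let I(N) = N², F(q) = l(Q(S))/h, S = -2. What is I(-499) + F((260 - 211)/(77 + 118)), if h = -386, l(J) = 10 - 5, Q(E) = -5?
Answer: 96114381/386 ≈ 2.4900e+5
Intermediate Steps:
l(J) = 5
F(q) = -5/386 (F(q) = 5/(-386) = 5*(-1/386) = -5/386)
I(-499) + F((260 - 211)/(77 + 118)) = (-499)² - 5/386 = 249001 - 5/386 = 96114381/386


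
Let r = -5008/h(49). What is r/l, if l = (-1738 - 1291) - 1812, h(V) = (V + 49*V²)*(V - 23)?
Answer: 1252/3703544117 ≈ 3.3805e-7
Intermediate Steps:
h(V) = (-23 + V)*(V + 49*V²) (h(V) = (V + 49*V²)*(-23 + V) = (-23 + V)*(V + 49*V²))
l = -4841 (l = -3029 - 1812 = -4841)
r = -1252/765037 (r = -5008*1/(49*(-23 - 1126*49 + 49*49²)) = -5008*1/(49*(-23 - 55174 + 49*2401)) = -5008*1/(49*(-23 - 55174 + 117649)) = -5008/(49*62452) = -5008/3060148 = -5008*1/3060148 = -1252/765037 ≈ -0.0016365)
r/l = -1252/765037/(-4841) = -1252/765037*(-1/4841) = 1252/3703544117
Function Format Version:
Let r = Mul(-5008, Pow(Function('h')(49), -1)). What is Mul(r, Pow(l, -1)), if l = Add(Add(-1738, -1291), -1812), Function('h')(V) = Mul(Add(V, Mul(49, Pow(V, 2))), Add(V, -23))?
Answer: Rational(1252, 3703544117) ≈ 3.3805e-7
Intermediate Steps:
Function('h')(V) = Mul(Add(-23, V), Add(V, Mul(49, Pow(V, 2)))) (Function('h')(V) = Mul(Add(V, Mul(49, Pow(V, 2))), Add(-23, V)) = Mul(Add(-23, V), Add(V, Mul(49, Pow(V, 2)))))
l = -4841 (l = Add(-3029, -1812) = -4841)
r = Rational(-1252, 765037) (r = Mul(-5008, Pow(Mul(49, Add(-23, Mul(-1126, 49), Mul(49, Pow(49, 2)))), -1)) = Mul(-5008, Pow(Mul(49, Add(-23, -55174, Mul(49, 2401))), -1)) = Mul(-5008, Pow(Mul(49, Add(-23, -55174, 117649)), -1)) = Mul(-5008, Pow(Mul(49, 62452), -1)) = Mul(-5008, Pow(3060148, -1)) = Mul(-5008, Rational(1, 3060148)) = Rational(-1252, 765037) ≈ -0.0016365)
Mul(r, Pow(l, -1)) = Mul(Rational(-1252, 765037), Pow(-4841, -1)) = Mul(Rational(-1252, 765037), Rational(-1, 4841)) = Rational(1252, 3703544117)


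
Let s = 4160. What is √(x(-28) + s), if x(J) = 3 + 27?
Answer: √4190 ≈ 64.730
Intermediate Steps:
x(J) = 30
√(x(-28) + s) = √(30 + 4160) = √4190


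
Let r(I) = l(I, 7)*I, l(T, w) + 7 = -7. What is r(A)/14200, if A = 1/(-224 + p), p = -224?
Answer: 1/454400 ≈ 2.2007e-6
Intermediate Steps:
l(T, w) = -14 (l(T, w) = -7 - 7 = -14)
A = -1/448 (A = 1/(-224 - 224) = 1/(-448) = -1/448 ≈ -0.0022321)
r(I) = -14*I
r(A)/14200 = -14*(-1/448)/14200 = (1/32)*(1/14200) = 1/454400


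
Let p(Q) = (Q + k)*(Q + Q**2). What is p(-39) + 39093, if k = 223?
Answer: 311781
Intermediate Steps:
p(Q) = (223 + Q)*(Q + Q**2) (p(Q) = (Q + 223)*(Q + Q**2) = (223 + Q)*(Q + Q**2))
p(-39) + 39093 = -39*(223 + (-39)**2 + 224*(-39)) + 39093 = -39*(223 + 1521 - 8736) + 39093 = -39*(-6992) + 39093 = 272688 + 39093 = 311781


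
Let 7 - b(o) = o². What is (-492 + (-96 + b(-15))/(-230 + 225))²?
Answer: 4605316/25 ≈ 1.8421e+5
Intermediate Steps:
b(o) = 7 - o²
(-492 + (-96 + b(-15))/(-230 + 225))² = (-492 + (-96 + (7 - 1*(-15)²))/(-230 + 225))² = (-492 + (-96 + (7 - 1*225))/(-5))² = (-492 + (-96 + (7 - 225))*(-⅕))² = (-492 + (-96 - 218)*(-⅕))² = (-492 - 314*(-⅕))² = (-492 + 314/5)² = (-2146/5)² = 4605316/25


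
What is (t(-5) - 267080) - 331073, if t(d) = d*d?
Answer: -598128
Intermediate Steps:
t(d) = d**2
(t(-5) - 267080) - 331073 = ((-5)**2 - 267080) - 331073 = (25 - 267080) - 331073 = -267055 - 331073 = -598128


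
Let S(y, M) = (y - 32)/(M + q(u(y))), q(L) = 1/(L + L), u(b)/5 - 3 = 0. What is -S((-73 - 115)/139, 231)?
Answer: 139080/963409 ≈ 0.14436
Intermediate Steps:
u(b) = 15 (u(b) = 15 + 5*0 = 15 + 0 = 15)
q(L) = 1/(2*L)
S(y, M) = (-32 + y)/(1/30 + M) (S(y, M) = (y - 32)/(M + (½)/15) = (-32 + y)/(M + (½)*(1/15)) = (-32 + y)/(M + 1/30) = (-32 + y)/(1/30 + M))
-S((-73 - 115)/139, 231) = -30*(-32 + (-73 - 115)/139)/(1 + 30*231) = -30*(-32 - 188*1/139)/(1 + 6930) = -30*(-32 - 188/139)/6931 = -30*(-4636)/(6931*139) = -1*(-139080/963409) = 139080/963409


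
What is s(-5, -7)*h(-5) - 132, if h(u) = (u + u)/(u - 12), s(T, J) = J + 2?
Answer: -2294/17 ≈ -134.94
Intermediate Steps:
s(T, J) = 2 + J
h(u) = 2*u/(-12 + u) (h(u) = (2*u)/(-12 + u) = 2*u/(-12 + u))
s(-5, -7)*h(-5) - 132 = (2 - 7)*(2*(-5)/(-12 - 5)) - 132 = -10*(-5)/(-17) - 132 = -10*(-5)*(-1)/17 - 132 = -5*10/17 - 132 = -50/17 - 132 = -2294/17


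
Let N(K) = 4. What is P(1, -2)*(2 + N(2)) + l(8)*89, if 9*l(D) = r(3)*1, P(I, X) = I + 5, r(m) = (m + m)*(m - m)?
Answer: 36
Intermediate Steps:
r(m) = 0 (r(m) = (2*m)*0 = 0)
P(I, X) = 5 + I
l(D) = 0 (l(D) = (0*1)/9 = (1/9)*0 = 0)
P(1, -2)*(2 + N(2)) + l(8)*89 = (5 + 1)*(2 + 4) + 0*89 = 6*6 + 0 = 36 + 0 = 36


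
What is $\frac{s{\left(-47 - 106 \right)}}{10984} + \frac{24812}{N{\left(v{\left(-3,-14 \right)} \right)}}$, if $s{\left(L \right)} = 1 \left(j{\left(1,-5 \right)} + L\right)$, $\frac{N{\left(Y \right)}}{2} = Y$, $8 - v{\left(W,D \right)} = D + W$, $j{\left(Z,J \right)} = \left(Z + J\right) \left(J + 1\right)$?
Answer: $\frac{136264079}{274600} \approx 496.23$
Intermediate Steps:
$j{\left(Z,J \right)} = \left(1 + J\right) \left(J + Z\right)$ ($j{\left(Z,J \right)} = \left(J + Z\right) \left(1 + J\right) = \left(1 + J\right) \left(J + Z\right)$)
$v{\left(W,D \right)} = 8 - D - W$ ($v{\left(W,D \right)} = 8 - \left(D + W\right) = 8 - D - W$)
$N{\left(Y \right)} = 2 Y$
$s{\left(L \right)} = 16 + L$ ($s{\left(L \right)} = 1 \left(\left(-5 + 1 + \left(-5\right)^{2} - 5\right) + L\right) = 1 \left(\left(-5 + 1 + 25 - 5\right) + L\right) = 1 \left(16 + L\right) = 16 + L$)
$\frac{s{\left(-47 - 106 \right)}}{10984} + \frac{24812}{N{\left(v{\left(-3,-14 \right)} \right)}} = \frac{16 - 153}{10984} + \frac{24812}{2 \left(8 - -14 - -3\right)} = \left(16 - 153\right) \frac{1}{10984} + \frac{24812}{2 \left(8 + 14 + 3\right)} = \left(16 - 153\right) \frac{1}{10984} + \frac{24812}{2 \cdot 25} = \left(-137\right) \frac{1}{10984} + \frac{24812}{50} = - \frac{137}{10984} + 24812 \cdot \frac{1}{50} = - \frac{137}{10984} + \frac{12406}{25} = \frac{136264079}{274600}$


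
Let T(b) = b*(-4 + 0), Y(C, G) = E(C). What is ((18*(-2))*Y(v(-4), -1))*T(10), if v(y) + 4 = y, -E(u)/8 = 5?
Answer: -57600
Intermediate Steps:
E(u) = -40 (E(u) = -8*5 = -40)
v(y) = -4 + y
Y(C, G) = -40
T(b) = -4*b (T(b) = b*(-4) = -4*b)
((18*(-2))*Y(v(-4), -1))*T(10) = ((18*(-2))*(-40))*(-4*10) = -36*(-40)*(-40) = 1440*(-40) = -57600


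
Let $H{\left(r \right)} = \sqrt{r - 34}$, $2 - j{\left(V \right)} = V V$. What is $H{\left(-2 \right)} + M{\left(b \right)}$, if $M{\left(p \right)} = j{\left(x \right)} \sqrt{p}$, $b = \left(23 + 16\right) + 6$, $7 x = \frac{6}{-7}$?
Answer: $6 i + \frac{14298 \sqrt{5}}{2401} \approx 13.316 + 6.0 i$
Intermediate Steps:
$x = - \frac{6}{49}$ ($x = \frac{6 \frac{1}{-7}}{7} = \frac{6 \left(- \frac{1}{7}\right)}{7} = \frac{1}{7} \left(- \frac{6}{7}\right) = - \frac{6}{49} \approx -0.12245$)
$j{\left(V \right)} = 2 - V^{2}$ ($j{\left(V \right)} = 2 - V V = 2 - V^{2}$)
$b = 45$ ($b = 39 + 6 = 45$)
$M{\left(p \right)} = \frac{4766 \sqrt{p}}{2401}$ ($M{\left(p \right)} = \left(2 - \left(- \frac{6}{49}\right)^{2}\right) \sqrt{p} = \left(2 - \frac{36}{2401}\right) \sqrt{p} = \frac{4766 \sqrt{p}}{2401}$)
$H{\left(r \right)} = \sqrt{-34 + r}$
$H{\left(-2 \right)} + M{\left(b \right)} = \sqrt{-34 - 2} + \frac{4766 \sqrt{45}}{2401} = \sqrt{-36} + \frac{4766 \cdot 3 \sqrt{5}}{2401} = 6 i + \frac{14298 \sqrt{5}}{2401}$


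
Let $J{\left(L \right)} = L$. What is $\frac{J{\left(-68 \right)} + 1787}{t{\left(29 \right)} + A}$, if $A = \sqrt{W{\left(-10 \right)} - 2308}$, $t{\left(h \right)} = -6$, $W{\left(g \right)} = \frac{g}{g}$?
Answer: $- \frac{3438}{781} - \frac{573 i \sqrt{2307}}{781} \approx -4.402 - 35.239 i$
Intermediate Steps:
$W{\left(g \right)} = 1$
$A = i \sqrt{2307}$ ($A = \sqrt{1 - 2308} = \sqrt{-2307} = i \sqrt{2307} \approx 48.031 i$)
$\frac{J{\left(-68 \right)} + 1787}{t{\left(29 \right)} + A} = \frac{-68 + 1787}{-6 + i \sqrt{2307}} = \frac{1719}{-6 + i \sqrt{2307}}$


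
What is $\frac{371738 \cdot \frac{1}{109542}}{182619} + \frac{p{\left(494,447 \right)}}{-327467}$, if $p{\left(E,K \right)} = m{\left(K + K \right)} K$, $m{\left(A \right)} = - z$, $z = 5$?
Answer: $\frac{22415839395338}{3275398695614283} \approx 0.0068437$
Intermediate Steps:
$m{\left(A \right)} = -5$ ($m{\left(A \right)} = \left(-1\right) 5 = -5$)
$p{\left(E,K \right)} = - 5 K$
$\frac{371738 \cdot \frac{1}{109542}}{182619} + \frac{p{\left(494,447 \right)}}{-327467} = \frac{371738 \cdot \frac{1}{109542}}{182619} + \frac{\left(-5\right) 447}{-327467} = 371738 \cdot \frac{1}{109542} \cdot \frac{1}{182619} - - \frac{2235}{327467} = \frac{185869}{54771} \cdot \frac{1}{182619} + \frac{2235}{327467} = \frac{185869}{10002225249} + \frac{2235}{327467} = \frac{22415839395338}{3275398695614283}$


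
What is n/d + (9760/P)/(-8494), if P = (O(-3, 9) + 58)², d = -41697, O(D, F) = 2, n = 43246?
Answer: -918611423/885435795 ≈ -1.0375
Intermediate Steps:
P = 3600 (P = (2 + 58)² = 60² = 3600)
n/d + (9760/P)/(-8494) = 43246/(-41697) + (9760/3600)/(-8494) = 43246*(-1/41697) + (9760*(1/3600))*(-1/8494) = -43246/41697 + (122/45)*(-1/8494) = -43246/41697 - 61/191115 = -918611423/885435795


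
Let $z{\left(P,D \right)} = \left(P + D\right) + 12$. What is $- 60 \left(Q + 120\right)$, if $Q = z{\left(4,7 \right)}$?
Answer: $-8580$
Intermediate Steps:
$z{\left(P,D \right)} = 12 + D + P$ ($z{\left(P,D \right)} = \left(D + P\right) + 12 = 12 + D + P$)
$Q = 23$ ($Q = 12 + 7 + 4 = 23$)
$- 60 \left(Q + 120\right) = - 60 \left(23 + 120\right) = \left(-60\right) 143 = -8580$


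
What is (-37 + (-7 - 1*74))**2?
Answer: 13924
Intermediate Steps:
(-37 + (-7 - 1*74))**2 = (-37 + (-7 - 74))**2 = (-37 - 81)**2 = (-118)**2 = 13924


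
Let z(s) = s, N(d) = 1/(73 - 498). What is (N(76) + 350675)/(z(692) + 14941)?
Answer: 49678958/2214675 ≈ 22.432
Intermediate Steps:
N(d) = -1/425 (N(d) = 1/(-425) = -1/425)
(N(76) + 350675)/(z(692) + 14941) = (-1/425 + 350675)/(692 + 14941) = (149036874/425)/15633 = (149036874/425)*(1/15633) = 49678958/2214675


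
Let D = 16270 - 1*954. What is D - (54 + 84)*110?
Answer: 136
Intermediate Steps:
D = 15316 (D = 16270 - 954 = 15316)
D - (54 + 84)*110 = 15316 - (54 + 84)*110 = 15316 - 138*110 = 15316 - 1*15180 = 15316 - 15180 = 136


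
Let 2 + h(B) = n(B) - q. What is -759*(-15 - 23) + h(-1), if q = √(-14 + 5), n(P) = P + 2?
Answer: 28841 - 3*I ≈ 28841.0 - 3.0*I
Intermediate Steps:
n(P) = 2 + P
q = 3*I (q = √(-9) = 3*I ≈ 3.0*I)
h(B) = B - 3*I (h(B) = -2 + ((2 + B) - 3*I) = -2 + (2 + B - 3*I) = B - 3*I)
-759*(-15 - 23) + h(-1) = -759*(-15 - 23) + (-1 - 3*I) = -759*(-38) + (-1 - 3*I) = 28842 + (-1 - 3*I) = 28841 - 3*I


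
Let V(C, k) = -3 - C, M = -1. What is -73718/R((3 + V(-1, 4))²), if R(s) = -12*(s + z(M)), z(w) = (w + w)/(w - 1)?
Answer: 36859/12 ≈ 3071.6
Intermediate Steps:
z(w) = 2*w/(-1 + w) (z(w) = (2*w)/(-1 + w) = 2*w/(-1 + w))
R(s) = -12 - 12*s (R(s) = -12*(s + 2*(-1)/(-1 - 1)) = -12*(s + 2*(-1)/(-2)) = -12*(s + 2*(-1)*(-½)) = -12*(s + 1) = -12*(1 + s) = -12 - 12*s)
-73718/R((3 + V(-1, 4))²) = -73718/(-12 - 12*(3 + (-3 - 1*(-1)))²) = -73718/(-12 - 12*(3 + (-3 + 1))²) = -73718/(-12 - 12*(3 - 2)²) = -73718/(-12 - 12*1²) = -73718/(-12 - 12*1) = -73718/(-12 - 12) = -73718/(-24) = -73718*(-1/24) = 36859/12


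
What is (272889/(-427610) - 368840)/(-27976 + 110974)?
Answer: -157719945289/35490774780 ≈ -4.4440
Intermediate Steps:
(272889/(-427610) - 368840)/(-27976 + 110974) = (272889*(-1/427610) - 368840)/82998 = (-272889/427610 - 368840)*(1/82998) = -157719945289/427610*1/82998 = -157719945289/35490774780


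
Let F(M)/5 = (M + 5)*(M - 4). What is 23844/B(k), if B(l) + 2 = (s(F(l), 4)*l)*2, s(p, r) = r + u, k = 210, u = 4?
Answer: 11922/1679 ≈ 7.1007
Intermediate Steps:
F(M) = 5*(-4 + M)*(5 + M) (F(M) = 5*((M + 5)*(M - 4)) = 5*((5 + M)*(-4 + M)) = 5*((-4 + M)*(5 + M)) = 5*(-4 + M)*(5 + M))
s(p, r) = 4 + r (s(p, r) = r + 4 = 4 + r)
B(l) = -2 + 16*l (B(l) = -2 + ((4 + 4)*l)*2 = -2 + (8*l)*2 = -2 + 16*l)
23844/B(k) = 23844/(-2 + 16*210) = 23844/(-2 + 3360) = 23844/3358 = 23844*(1/3358) = 11922/1679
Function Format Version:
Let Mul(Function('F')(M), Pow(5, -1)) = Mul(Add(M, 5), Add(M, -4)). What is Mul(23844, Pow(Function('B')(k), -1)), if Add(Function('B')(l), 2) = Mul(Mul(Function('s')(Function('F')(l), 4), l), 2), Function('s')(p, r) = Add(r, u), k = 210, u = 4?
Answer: Rational(11922, 1679) ≈ 7.1007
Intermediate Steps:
Function('F')(M) = Mul(5, Add(-4, M), Add(5, M)) (Function('F')(M) = Mul(5, Mul(Add(M, 5), Add(M, -4))) = Mul(5, Mul(Add(5, M), Add(-4, M))) = Mul(5, Mul(Add(-4, M), Add(5, M))) = Mul(5, Add(-4, M), Add(5, M)))
Function('s')(p, r) = Add(4, r) (Function('s')(p, r) = Add(r, 4) = Add(4, r))
Function('B')(l) = Add(-2, Mul(16, l)) (Function('B')(l) = Add(-2, Mul(Mul(Add(4, 4), l), 2)) = Add(-2, Mul(Mul(8, l), 2)) = Add(-2, Mul(16, l)))
Mul(23844, Pow(Function('B')(k), -1)) = Mul(23844, Pow(Add(-2, Mul(16, 210)), -1)) = Mul(23844, Pow(Add(-2, 3360), -1)) = Mul(23844, Pow(3358, -1)) = Mul(23844, Rational(1, 3358)) = Rational(11922, 1679)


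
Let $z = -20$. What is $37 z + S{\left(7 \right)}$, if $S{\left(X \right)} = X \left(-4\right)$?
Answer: $-768$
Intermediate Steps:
$S{\left(X \right)} = - 4 X$
$37 z + S{\left(7 \right)} = 37 \left(-20\right) - 28 = -740 - 28 = -768$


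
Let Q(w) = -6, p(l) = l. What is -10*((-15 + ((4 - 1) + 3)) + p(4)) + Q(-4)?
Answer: 44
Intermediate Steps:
-10*((-15 + ((4 - 1) + 3)) + p(4)) + Q(-4) = -10*((-15 + ((4 - 1) + 3)) + 4) - 6 = -10*((-15 + (3 + 3)) + 4) - 6 = -10*((-15 + 6) + 4) - 6 = -10*(-9 + 4) - 6 = -10*(-5) - 6 = 50 - 6 = 44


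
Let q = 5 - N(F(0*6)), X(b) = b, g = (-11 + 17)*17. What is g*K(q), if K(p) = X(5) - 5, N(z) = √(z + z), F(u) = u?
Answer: 0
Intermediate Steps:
g = 102 (g = 6*17 = 102)
N(z) = √2*√z (N(z) = √(2*z) = √2*√z)
q = 5 (q = 5 - √2*√(0*6) = 5 - √2*√0 = 5 - √2*0 = 5 - 1*0 = 5 + 0 = 5)
K(p) = 0 (K(p) = 5 - 5 = 0)
g*K(q) = 102*0 = 0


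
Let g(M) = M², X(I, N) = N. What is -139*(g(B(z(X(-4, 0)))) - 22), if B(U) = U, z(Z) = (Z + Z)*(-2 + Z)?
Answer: 3058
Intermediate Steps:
z(Z) = 2*Z*(-2 + Z) (z(Z) = (2*Z)*(-2 + Z) = 2*Z*(-2 + Z))
-139*(g(B(z(X(-4, 0)))) - 22) = -139*((2*0*(-2 + 0))² - 22) = -139*((2*0*(-2))² - 22) = -139*(0² - 22) = -139*(0 - 22) = -139*(-22) = 3058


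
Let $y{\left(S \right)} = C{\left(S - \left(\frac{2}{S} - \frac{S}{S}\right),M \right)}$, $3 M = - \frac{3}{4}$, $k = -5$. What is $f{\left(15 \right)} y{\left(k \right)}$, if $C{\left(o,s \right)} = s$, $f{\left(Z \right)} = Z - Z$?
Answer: $0$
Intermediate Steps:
$M = - \frac{1}{4}$ ($M = \frac{\left(-3\right) \frac{1}{4}}{3} = \frac{1}{3} \left(- \frac{3}{4}\right) = - \frac{1}{4} \approx -0.25$)
$f{\left(Z \right)} = 0$
$y{\left(S \right)} = - \frac{1}{4}$
$f{\left(15 \right)} y{\left(k \right)} = 0 \left(- \frac{1}{4}\right) = 0$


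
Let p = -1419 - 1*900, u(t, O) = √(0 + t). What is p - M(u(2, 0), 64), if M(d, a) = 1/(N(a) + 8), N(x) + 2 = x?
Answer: -162331/70 ≈ -2319.0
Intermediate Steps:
u(t, O) = √t
N(x) = -2 + x
p = -2319 (p = -1419 - 900 = -2319)
M(d, a) = 1/(6 + a) (M(d, a) = 1/((-2 + a) + 8) = 1/(6 + a))
p - M(u(2, 0), 64) = -2319 - 1/(6 + 64) = -2319 - 1/70 = -162331/70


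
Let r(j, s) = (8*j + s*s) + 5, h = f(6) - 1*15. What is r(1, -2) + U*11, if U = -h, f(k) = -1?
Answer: 193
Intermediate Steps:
h = -16 (h = -1 - 1*15 = -1 - 15 = -16)
r(j, s) = 5 + s² + 8*j (r(j, s) = (8*j + s²) + 5 = (s² + 8*j) + 5 = 5 + s² + 8*j)
U = 16 (U = -1*(-16) = 16)
r(1, -2) + U*11 = (5 + (-2)² + 8*1) + 16*11 = (5 + 4 + 8) + 176 = 17 + 176 = 193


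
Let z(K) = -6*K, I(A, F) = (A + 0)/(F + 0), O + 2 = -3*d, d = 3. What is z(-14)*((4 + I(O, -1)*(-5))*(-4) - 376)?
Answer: -14448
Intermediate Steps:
O = -11 (O = -2 - 3*3 = -2 - 9 = -11)
I(A, F) = A/F
z(-14)*((4 + I(O, -1)*(-5))*(-4) - 376) = (-6*(-14))*((4 - 11/(-1)*(-5))*(-4) - 376) = 84*((4 - 11*(-1)*(-5))*(-4) - 376) = 84*((4 + 11*(-5))*(-4) - 376) = 84*((4 - 55)*(-4) - 376) = 84*(-51*(-4) - 376) = 84*(204 - 376) = 84*(-172) = -14448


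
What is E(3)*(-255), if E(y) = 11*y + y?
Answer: -9180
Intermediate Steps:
E(y) = 12*y
E(3)*(-255) = (12*3)*(-255) = 36*(-255) = -9180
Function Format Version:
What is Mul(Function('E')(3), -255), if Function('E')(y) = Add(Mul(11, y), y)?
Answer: -9180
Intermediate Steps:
Function('E')(y) = Mul(12, y)
Mul(Function('E')(3), -255) = Mul(Mul(12, 3), -255) = Mul(36, -255) = -9180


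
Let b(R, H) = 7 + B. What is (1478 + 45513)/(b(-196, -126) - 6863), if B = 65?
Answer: -46991/6791 ≈ -6.9196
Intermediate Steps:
b(R, H) = 72 (b(R, H) = 7 + 65 = 72)
(1478 + 45513)/(b(-196, -126) - 6863) = (1478 + 45513)/(72 - 6863) = 46991/(-6791) = 46991*(-1/6791) = -46991/6791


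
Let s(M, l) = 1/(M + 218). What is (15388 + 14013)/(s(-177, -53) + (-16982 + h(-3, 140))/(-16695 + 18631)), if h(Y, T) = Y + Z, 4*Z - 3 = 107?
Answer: -4667467552/1386643 ≈ -3366.0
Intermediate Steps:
Z = 55/2 (Z = ¾ + (¼)*107 = ¾ + 107/4 = 55/2 ≈ 27.500)
h(Y, T) = 55/2 + Y (h(Y, T) = Y + 55/2 = 55/2 + Y)
s(M, l) = 1/(218 + M)
(15388 + 14013)/(s(-177, -53) + (-16982 + h(-3, 140))/(-16695 + 18631)) = (15388 + 14013)/(1/(218 - 177) + (-16982 + (55/2 - 3))/(-16695 + 18631)) = 29401/(1/41 + (-16982 + 49/2)/1936) = 29401/(1/41 - 33915/2*1/1936) = 29401/(1/41 - 33915/3872) = 29401/(-1386643/158752) = 29401*(-158752/1386643) = -4667467552/1386643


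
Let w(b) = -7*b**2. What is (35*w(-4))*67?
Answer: -262640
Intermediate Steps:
(35*w(-4))*67 = (35*(-7*(-4)**2))*67 = (35*(-7*16))*67 = (35*(-112))*67 = -3920*67 = -262640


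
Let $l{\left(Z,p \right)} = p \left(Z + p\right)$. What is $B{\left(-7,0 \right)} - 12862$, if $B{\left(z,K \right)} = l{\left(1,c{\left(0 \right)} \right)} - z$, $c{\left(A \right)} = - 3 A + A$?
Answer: $-12855$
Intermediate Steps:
$c{\left(A \right)} = - 2 A$
$B{\left(z,K \right)} = - z$ ($B{\left(z,K \right)} = \left(-2\right) 0 \left(1 - 0\right) - z = 0 \left(1 + 0\right) - z = 0 \cdot 1 - z = 0 - z = - z$)
$B{\left(-7,0 \right)} - 12862 = \left(-1\right) \left(-7\right) - 12862 = 7 - 12862 = -12855$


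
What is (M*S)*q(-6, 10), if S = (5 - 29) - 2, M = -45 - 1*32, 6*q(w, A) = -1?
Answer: -1001/3 ≈ -333.67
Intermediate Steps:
q(w, A) = -1/6 (q(w, A) = (1/6)*(-1) = -1/6)
M = -77 (M = -45 - 32 = -77)
S = -26 (S = -24 - 2 = -26)
(M*S)*q(-6, 10) = -77*(-26)*(-1/6) = 2002*(-1/6) = -1001/3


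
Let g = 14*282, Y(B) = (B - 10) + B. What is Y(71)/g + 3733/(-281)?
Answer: -1225066/92449 ≈ -13.251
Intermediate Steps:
Y(B) = -10 + 2*B (Y(B) = (-10 + B) + B = -10 + 2*B)
g = 3948
Y(71)/g + 3733/(-281) = (-10 + 2*71)/3948 + 3733/(-281) = (-10 + 142)*(1/3948) + 3733*(-1/281) = 132*(1/3948) - 3733/281 = 11/329 - 3733/281 = -1225066/92449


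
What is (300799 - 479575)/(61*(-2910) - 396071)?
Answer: 178776/573581 ≈ 0.31168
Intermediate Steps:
(300799 - 479575)/(61*(-2910) - 396071) = -178776/(-177510 - 396071) = -178776/(-573581) = -178776*(-1/573581) = 178776/573581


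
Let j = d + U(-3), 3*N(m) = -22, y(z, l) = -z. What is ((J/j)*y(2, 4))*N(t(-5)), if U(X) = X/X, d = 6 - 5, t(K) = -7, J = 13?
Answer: 286/3 ≈ 95.333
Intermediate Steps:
d = 1
N(m) = -22/3 (N(m) = (⅓)*(-22) = -22/3)
U(X) = 1
j = 2 (j = 1 + 1 = 2)
((J/j)*y(2, 4))*N(t(-5)) = ((13/2)*(-1*2))*(-22/3) = ((13*(½))*(-2))*(-22/3) = ((13/2)*(-2))*(-22/3) = -13*(-22/3) = 286/3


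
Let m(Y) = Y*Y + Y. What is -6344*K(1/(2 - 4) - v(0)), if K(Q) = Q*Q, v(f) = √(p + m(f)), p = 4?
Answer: -39650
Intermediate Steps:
m(Y) = Y + Y² (m(Y) = Y² + Y = Y + Y²)
v(f) = √(4 + f*(1 + f))
K(Q) = Q²
-6344*K(1/(2 - 4) - v(0)) = -6344*(1/(2 - 4) - √(4 + 0*(1 + 0)))² = -6344*(1/(-2) - √(4 + 0*1))² = -6344*(-½ - √(4 + 0))² = -6344*(-½ - √4)² = -6344*(-½ - 1*2)² = -6344*(-½ - 2)² = -6344*(-5/2)² = -6344*25/4 = -39650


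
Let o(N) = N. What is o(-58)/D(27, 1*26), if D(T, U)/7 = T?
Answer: -58/189 ≈ -0.30688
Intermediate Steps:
D(T, U) = 7*T
o(-58)/D(27, 1*26) = -58/(7*27) = -58/189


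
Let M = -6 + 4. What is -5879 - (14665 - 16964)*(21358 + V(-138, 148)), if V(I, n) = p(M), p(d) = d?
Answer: 49091565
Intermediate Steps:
M = -2
V(I, n) = -2
-5879 - (14665 - 16964)*(21358 + V(-138, 148)) = -5879 - (14665 - 16964)*(21358 - 2) = -5879 - (-2299)*21356 = -5879 - 1*(-49097444) = -5879 + 49097444 = 49091565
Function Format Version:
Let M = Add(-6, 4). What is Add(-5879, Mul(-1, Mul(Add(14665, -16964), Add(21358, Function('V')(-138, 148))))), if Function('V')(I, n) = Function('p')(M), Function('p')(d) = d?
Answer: 49091565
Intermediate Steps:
M = -2
Function('V')(I, n) = -2
Add(-5879, Mul(-1, Mul(Add(14665, -16964), Add(21358, Function('V')(-138, 148))))) = Add(-5879, Mul(-1, Mul(Add(14665, -16964), Add(21358, -2)))) = Add(-5879, Mul(-1, Mul(-2299, 21356))) = Add(-5879, Mul(-1, -49097444)) = Add(-5879, 49097444) = 49091565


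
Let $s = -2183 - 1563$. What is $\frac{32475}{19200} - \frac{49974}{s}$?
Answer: $\frac{7207681}{479488} \approx 15.032$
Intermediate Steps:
$s = -3746$
$\frac{32475}{19200} - \frac{49974}{s} = \frac{32475}{19200} - \frac{49974}{-3746} = 32475 \cdot \frac{1}{19200} - - \frac{24987}{1873} = \frac{433}{256} + \frac{24987}{1873} = \frac{7207681}{479488}$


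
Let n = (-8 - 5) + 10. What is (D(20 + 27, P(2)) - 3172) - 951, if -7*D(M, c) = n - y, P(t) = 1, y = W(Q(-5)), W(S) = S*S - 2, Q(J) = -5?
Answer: -28835/7 ≈ -4119.3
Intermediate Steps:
W(S) = -2 + S² (W(S) = S² - 2 = -2 + S²)
y = 23 (y = -2 + (-5)² = -2 + 25 = 23)
n = -3 (n = -13 + 10 = -3)
D(M, c) = 26/7 (D(M, c) = -(-3 - 1*23)/7 = -(-3 - 23)/7 = -⅐*(-26) = 26/7)
(D(20 + 27, P(2)) - 3172) - 951 = (26/7 - 3172) - 951 = -22178/7 - 951 = -28835/7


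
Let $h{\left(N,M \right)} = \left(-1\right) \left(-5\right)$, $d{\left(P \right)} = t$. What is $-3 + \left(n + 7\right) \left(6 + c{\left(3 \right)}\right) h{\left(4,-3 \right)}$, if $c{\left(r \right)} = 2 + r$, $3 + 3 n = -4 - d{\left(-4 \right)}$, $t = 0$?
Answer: $\frac{761}{3} \approx 253.67$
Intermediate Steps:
$d{\left(P \right)} = 0$
$n = - \frac{7}{3}$ ($n = -1 + \frac{-4 - 0}{3} = -1 + \frac{-4 + 0}{3} = -1 + \frac{1}{3} \left(-4\right) = -1 - \frac{4}{3} = - \frac{7}{3} \approx -2.3333$)
$h{\left(N,M \right)} = 5$
$-3 + \left(n + 7\right) \left(6 + c{\left(3 \right)}\right) h{\left(4,-3 \right)} = -3 + \left(- \frac{7}{3} + 7\right) \left(6 + \left(2 + 3\right)\right) 5 = -3 + \frac{14 \left(6 + 5\right)}{3} \cdot 5 = -3 + \frac{14}{3} \cdot 11 \cdot 5 = -3 + \frac{154}{3} \cdot 5 = -3 + \frac{770}{3} = \frac{761}{3}$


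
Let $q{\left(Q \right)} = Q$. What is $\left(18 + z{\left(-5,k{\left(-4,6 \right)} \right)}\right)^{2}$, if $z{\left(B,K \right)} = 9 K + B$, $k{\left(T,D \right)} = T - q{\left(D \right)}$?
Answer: $5929$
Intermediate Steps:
$k{\left(T,D \right)} = T - D$
$z{\left(B,K \right)} = B + 9 K$
$\left(18 + z{\left(-5,k{\left(-4,6 \right)} \right)}\right)^{2} = \left(18 + \left(-5 + 9 \left(-4 - 6\right)\right)\right)^{2} = \left(18 + \left(-5 + 9 \left(-10\right)\right)\right)^{2} = \left(18 - 95\right)^{2} = \left(-77\right)^{2} = 5929$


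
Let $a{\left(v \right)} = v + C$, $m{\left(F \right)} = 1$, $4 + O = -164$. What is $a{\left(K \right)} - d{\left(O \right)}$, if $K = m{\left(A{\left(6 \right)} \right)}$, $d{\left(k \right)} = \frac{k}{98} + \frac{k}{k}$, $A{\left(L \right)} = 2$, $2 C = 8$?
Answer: $\frac{40}{7} \approx 5.7143$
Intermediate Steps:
$C = 4$ ($C = \frac{1}{2} \cdot 8 = 4$)
$O = -168$ ($O = -4 - 164 = -168$)
$d{\left(k \right)} = 1 + \frac{k}{98}$ ($d{\left(k \right)} = k \frac{1}{98} + 1 = \frac{k}{98} + 1 = 1 + \frac{k}{98}$)
$K = 1$
$a{\left(v \right)} = 4 + v$ ($a{\left(v \right)} = v + 4 = 4 + v$)
$a{\left(K \right)} - d{\left(O \right)} = \left(4 + 1\right) - \left(1 + \frac{1}{98} \left(-168\right)\right) = 5 - \left(1 - \frac{12}{7}\right) = 5 - - \frac{5}{7} = 5 + \frac{5}{7} = \frac{40}{7}$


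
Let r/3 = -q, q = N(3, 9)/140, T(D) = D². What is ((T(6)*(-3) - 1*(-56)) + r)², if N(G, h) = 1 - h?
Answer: 3290596/1225 ≈ 2686.2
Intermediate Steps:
q = -2/35 (q = (1 - 1*9)/140 = (1 - 9)*(1/140) = -8*1/140 = -2/35 ≈ -0.057143)
r = 6/35 (r = 3*(-1*(-2/35)) = 3*(2/35) = 6/35 ≈ 0.17143)
((T(6)*(-3) - 1*(-56)) + r)² = ((6²*(-3) - 1*(-56)) + 6/35)² = ((36*(-3) + 56) + 6/35)² = ((-108 + 56) + 6/35)² = (-52 + 6/35)² = (-1814/35)² = 3290596/1225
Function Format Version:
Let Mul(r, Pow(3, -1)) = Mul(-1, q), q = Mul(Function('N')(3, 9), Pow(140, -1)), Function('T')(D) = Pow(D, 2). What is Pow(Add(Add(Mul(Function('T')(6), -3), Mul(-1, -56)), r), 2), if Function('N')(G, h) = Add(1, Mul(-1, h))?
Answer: Rational(3290596, 1225) ≈ 2686.2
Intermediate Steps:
q = Rational(-2, 35) (q = Mul(Add(1, Mul(-1, 9)), Pow(140, -1)) = Mul(Add(1, -9), Rational(1, 140)) = Mul(-8, Rational(1, 140)) = Rational(-2, 35) ≈ -0.057143)
r = Rational(6, 35) (r = Mul(3, Mul(-1, Rational(-2, 35))) = Mul(3, Rational(2, 35)) = Rational(6, 35) ≈ 0.17143)
Pow(Add(Add(Mul(Function('T')(6), -3), Mul(-1, -56)), r), 2) = Pow(Add(Add(Mul(Pow(6, 2), -3), Mul(-1, -56)), Rational(6, 35)), 2) = Pow(Add(Add(Mul(36, -3), 56), Rational(6, 35)), 2) = Pow(Add(Add(-108, 56), Rational(6, 35)), 2) = Pow(Add(-52, Rational(6, 35)), 2) = Pow(Rational(-1814, 35), 2) = Rational(3290596, 1225)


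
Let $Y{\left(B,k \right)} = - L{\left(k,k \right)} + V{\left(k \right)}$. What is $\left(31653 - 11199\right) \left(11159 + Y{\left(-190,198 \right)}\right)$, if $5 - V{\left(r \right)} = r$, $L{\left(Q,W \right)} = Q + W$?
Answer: $216198780$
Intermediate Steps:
$V{\left(r \right)} = 5 - r$
$Y{\left(B,k \right)} = 5 - 3 k$ ($Y{\left(B,k \right)} = - (k + k) - \left(-5 + k\right) = - 2 k - \left(-5 + k\right) = 5 - 3 k$)
$\left(31653 - 11199\right) \left(11159 + Y{\left(-190,198 \right)}\right) = \left(31653 - 11199\right) \left(11159 + \left(5 - 594\right)\right) = 20454 \left(11159 + \left(5 - 594\right)\right) = 20454 \left(11159 - 589\right) = 20454 \cdot 10570 = 216198780$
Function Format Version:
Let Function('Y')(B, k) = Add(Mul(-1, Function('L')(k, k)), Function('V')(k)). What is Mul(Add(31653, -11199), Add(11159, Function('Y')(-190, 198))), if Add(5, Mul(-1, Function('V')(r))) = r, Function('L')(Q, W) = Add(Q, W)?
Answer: 216198780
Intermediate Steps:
Function('V')(r) = Add(5, Mul(-1, r))
Function('Y')(B, k) = Add(5, Mul(-3, k)) (Function('Y')(B, k) = Add(Mul(-1, Add(k, k)), Add(5, Mul(-1, k))) = Add(Mul(-1, Mul(2, k)), Add(5, Mul(-1, k))) = Add(Mul(-2, k), Add(5, Mul(-1, k))) = Add(5, Mul(-3, k)))
Mul(Add(31653, -11199), Add(11159, Function('Y')(-190, 198))) = Mul(Add(31653, -11199), Add(11159, Add(5, Mul(-3, 198)))) = Mul(20454, Add(11159, Add(5, -594))) = Mul(20454, Add(11159, -589)) = Mul(20454, 10570) = 216198780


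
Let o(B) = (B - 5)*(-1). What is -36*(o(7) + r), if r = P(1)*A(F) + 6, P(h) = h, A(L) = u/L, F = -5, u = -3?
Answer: -828/5 ≈ -165.60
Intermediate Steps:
A(L) = -3/L
r = 33/5 (r = 1*(-3/(-5)) + 6 = 1*(-3*(-1/5)) + 6 = 1*(3/5) + 6 = 3/5 + 6 = 33/5 ≈ 6.6000)
o(B) = 5 - B (o(B) = (-5 + B)*(-1) = 5 - B)
-36*(o(7) + r) = -36*((5 - 1*7) + 33/5) = -36*((5 - 7) + 33/5) = -36*(-2 + 33/5) = -36*23/5 = -828/5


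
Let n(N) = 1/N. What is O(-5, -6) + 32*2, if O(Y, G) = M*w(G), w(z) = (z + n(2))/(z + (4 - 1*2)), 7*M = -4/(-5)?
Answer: 4491/70 ≈ 64.157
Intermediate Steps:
M = 4/35 (M = (-4/(-5))/7 = (-4*(-⅕))/7 = (⅐)*(⅘) = 4/35 ≈ 0.11429)
w(z) = (½ + z)/(2 + z) (w(z) = (z + 1/2)/(z + (4 - 1*2)) = (z + ½)/(z + (4 - 2)) = (½ + z)/(z + 2) = (½ + z)/(2 + z))
O(Y, G) = 4*(½ + G)/(35*(2 + G)) (O(Y, G) = 4*((½ + G)/(2 + G))/35 = 4*(½ + G)/(35*(2 + G)))
O(-5, -6) + 32*2 = 2*(1 + 2*(-6))/(35*(2 - 6)) + 32*2 = (2/35)*(1 - 12)/(-4) + 64 = (2/35)*(-¼)*(-11) + 64 = 11/70 + 64 = 4491/70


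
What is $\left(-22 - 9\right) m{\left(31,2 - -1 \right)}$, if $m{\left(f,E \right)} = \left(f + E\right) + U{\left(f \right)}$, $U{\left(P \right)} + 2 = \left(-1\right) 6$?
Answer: $-806$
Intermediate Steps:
$U{\left(P \right)} = -8$ ($U{\left(P \right)} = -2 - 6 = -8$)
$m{\left(f,E \right)} = -8 + E + f$ ($m{\left(f,E \right)} = \left(f + E\right) - 8 = \left(E + f\right) - 8 = -8 + E + f$)
$\left(-22 - 9\right) m{\left(31,2 - -1 \right)} = \left(-22 - 9\right) \left(-8 + \left(2 - -1\right) + 31\right) = \left(-22 - 9\right) \left(-8 + \left(2 + 1\right) + 31\right) = - 31 \left(-8 + 3 + 31\right) = \left(-31\right) 26 = -806$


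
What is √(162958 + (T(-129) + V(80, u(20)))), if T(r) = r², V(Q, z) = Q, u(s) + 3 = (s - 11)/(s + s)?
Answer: √179679 ≈ 423.89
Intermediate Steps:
u(s) = -3 + (-11 + s)/(2*s) (u(s) = -3 + (s - 11)/(s + s) = -3 + (-11 + s)/((2*s)) = -3 + (-11 + s)*(1/(2*s)) = -3 + (-11 + s)/(2*s))
√(162958 + (T(-129) + V(80, u(20)))) = √(162958 + ((-129)² + 80)) = √(162958 + (16641 + 80)) = √(162958 + 16721) = √179679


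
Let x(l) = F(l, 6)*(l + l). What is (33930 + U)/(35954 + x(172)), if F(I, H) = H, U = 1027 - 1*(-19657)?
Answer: 27307/19009 ≈ 1.4365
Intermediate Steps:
U = 20684 (U = 1027 + 19657 = 20684)
x(l) = 12*l (x(l) = 6*(l + l) = 6*(2*l) = 12*l)
(33930 + U)/(35954 + x(172)) = (33930 + 20684)/(35954 + 12*172) = 54614/(35954 + 2064) = 54614/38018 = 54614*(1/38018) = 27307/19009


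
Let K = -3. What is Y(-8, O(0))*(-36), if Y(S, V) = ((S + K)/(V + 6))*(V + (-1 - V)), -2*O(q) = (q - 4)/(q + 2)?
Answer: -396/7 ≈ -56.571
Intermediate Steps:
O(q) = -(-4 + q)/(2*(2 + q)) (O(q) = -(q - 4)/(2*(q + 2)) = -(-4 + q)/(2*(2 + q)))
Y(S, V) = -(-3 + S)/(6 + V) (Y(S, V) = ((S - 3)/(V + 6))*(V + (-1 - V)) = ((-3 + S)/(6 + V))*(-1) = -(-3 + S)/(6 + V))
Y(-8, O(0))*(-36) = ((3 - 1*(-8))/(6 + (4 - 1*0)/(2*(2 + 0))))*(-36) = ((3 + 8)/(6 + (½)*(4 + 0)/2))*(-36) = (11/(6 + (½)*(½)*4))*(-36) = (11/(6 + 1))*(-36) = (11/7)*(-36) = -396/7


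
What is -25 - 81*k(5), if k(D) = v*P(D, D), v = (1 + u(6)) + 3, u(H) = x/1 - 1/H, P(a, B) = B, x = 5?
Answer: -7205/2 ≈ -3602.5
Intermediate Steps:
u(H) = 5 - 1/H (u(H) = 5/1 - 1/H = 5*1 - 1/H = 5 - 1/H)
v = 53/6 (v = (1 + (5 - 1/6)) + 3 = (1 + (5 - 1*⅙)) + 3 = (1 + (5 - ⅙)) + 3 = (1 + 29/6) + 3 = 35/6 + 3 = 53/6 ≈ 8.8333)
k(D) = 53*D/6
-25 - 81*k(5) = -25 - 1431*5/2 = -25 - 81*265/6 = -25 - 7155/2 = -7205/2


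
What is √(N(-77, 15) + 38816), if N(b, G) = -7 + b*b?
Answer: √44738 ≈ 211.51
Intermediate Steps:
N(b, G) = -7 + b²
√(N(-77, 15) + 38816) = √((-7 + (-77)²) + 38816) = √((-7 + 5929) + 38816) = √(5922 + 38816) = √44738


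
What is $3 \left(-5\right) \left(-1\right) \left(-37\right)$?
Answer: $-555$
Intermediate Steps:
$3 \left(-5\right) \left(-1\right) \left(-37\right) = \left(-15\right) \left(-1\right) \left(-37\right) = 15 \left(-37\right) = -555$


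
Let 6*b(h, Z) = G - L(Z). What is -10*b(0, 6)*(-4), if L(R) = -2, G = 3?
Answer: 100/3 ≈ 33.333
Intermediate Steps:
b(h, Z) = 5/6 (b(h, Z) = (3 - 1*(-2))/6 = (3 + 2)/6 = (1/6)*5 = 5/6)
-10*b(0, 6)*(-4) = -10*5/6*(-4) = -25/3*(-4) = 100/3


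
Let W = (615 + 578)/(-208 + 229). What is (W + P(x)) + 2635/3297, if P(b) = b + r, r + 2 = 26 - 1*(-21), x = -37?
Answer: 72104/1099 ≈ 65.609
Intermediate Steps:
r = 45 (r = -2 + (26 - 1*(-21)) = -2 + (26 + 21) = -2 + 47 = 45)
W = 1193/21 ≈ 56.810
P(b) = 45 + b (P(b) = b + 45 = 45 + b)
(W + P(x)) + 2635/3297 = (1193/21 + (45 - 37)) + 2635/3297 = (1193/21 + 8) + 2635*(1/3297) = 1361/21 + 2635/3297 = 72104/1099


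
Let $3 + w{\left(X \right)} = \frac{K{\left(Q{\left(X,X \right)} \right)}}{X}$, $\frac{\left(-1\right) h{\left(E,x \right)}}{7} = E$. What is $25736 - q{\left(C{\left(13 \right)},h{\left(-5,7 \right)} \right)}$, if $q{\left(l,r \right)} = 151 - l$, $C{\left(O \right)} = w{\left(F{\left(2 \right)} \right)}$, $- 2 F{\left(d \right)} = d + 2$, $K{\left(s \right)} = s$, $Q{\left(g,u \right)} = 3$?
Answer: $\frac{51161}{2} \approx 25581.0$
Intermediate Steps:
$h{\left(E,x \right)} = - 7 E$
$F{\left(d \right)} = -1 - \frac{d}{2}$ ($F{\left(d \right)} = - \frac{d + 2}{2} = - \frac{2 + d}{2} = -1 - \frac{d}{2}$)
$w{\left(X \right)} = -3 + \frac{3}{X}$
$C{\left(O \right)} = - \frac{9}{2}$ ($C{\left(O \right)} = -3 + \frac{3}{-1 - 1} = -3 + \frac{3}{-2} = -3 + 3 \left(- \frac{1}{2}\right) = -3 - \frac{3}{2} = - \frac{9}{2}$)
$25736 - q{\left(C{\left(13 \right)},h{\left(-5,7 \right)} \right)} = 25736 - \left(151 - - \frac{9}{2}\right) = 25736 - \left(151 + \frac{9}{2}\right) = 25736 - \frac{311}{2} = \frac{51161}{2}$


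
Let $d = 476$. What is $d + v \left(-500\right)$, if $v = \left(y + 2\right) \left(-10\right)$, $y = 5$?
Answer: $35476$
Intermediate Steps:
$v = -70$ ($v = \left(5 + 2\right) \left(-10\right) = 7 \left(-10\right) = -70$)
$d + v \left(-500\right) = 476 - -35000 = 476 + 35000 = 35476$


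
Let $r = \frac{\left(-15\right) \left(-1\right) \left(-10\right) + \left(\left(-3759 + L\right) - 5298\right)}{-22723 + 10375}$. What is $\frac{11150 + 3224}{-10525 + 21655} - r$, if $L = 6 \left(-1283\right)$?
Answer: $- \frac{1727}{22260} \approx -0.077583$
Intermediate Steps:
$L = -7698$
$r = \frac{115}{84}$ ($r = \frac{\left(-15\right) \left(-1\right) \left(-10\right) - 16755}{-22723 + 10375} = \frac{15 \left(-10\right) - 16755}{-12348} = \left(-150 - 16755\right) \left(- \frac{1}{12348}\right) = \left(-16905\right) \left(- \frac{1}{12348}\right) = \frac{115}{84} \approx 1.369$)
$\frac{11150 + 3224}{-10525 + 21655} - r = \frac{11150 + 3224}{-10525 + 21655} - \frac{115}{84} = \frac{14374}{11130} - \frac{115}{84} = 14374 \cdot \frac{1}{11130} - \frac{115}{84} = \frac{7187}{5565} - \frac{115}{84} = - \frac{1727}{22260}$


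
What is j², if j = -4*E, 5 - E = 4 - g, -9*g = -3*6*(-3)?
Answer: 400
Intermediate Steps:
g = -6 (g = -(-3*6)*(-3)/9 = -(-2)*(-3) = -⅑*54 = -6)
E = -5 (E = 5 - (4 - 1*(-6)) = 5 - (4 + 6) = 5 - 1*10 = 5 - 10 = -5)
j = 20 (j = -4*(-5) = 20)
j² = 20² = 400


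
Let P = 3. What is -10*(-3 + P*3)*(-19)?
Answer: 1140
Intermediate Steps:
-10*(-3 + P*3)*(-19) = -10*(-3 + 3*3)*(-19) = -10*(-3 + 9)*(-19) = -10*6*(-19) = -60*(-19) = 1140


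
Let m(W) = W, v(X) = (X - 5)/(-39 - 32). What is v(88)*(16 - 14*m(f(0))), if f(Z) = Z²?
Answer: -1328/71 ≈ -18.704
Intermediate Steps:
v(X) = 5/71 - X/71 (v(X) = (-5 + X)/(-71) = (-5 + X)*(-1/71) = 5/71 - X/71)
v(88)*(16 - 14*m(f(0))) = (5/71 - 1/71*88)*(16 - 14*0²) = (5/71 - 88/71)*(16 - 14*0) = -83*(16 + 0)/71 = -83/71*16 = -1328/71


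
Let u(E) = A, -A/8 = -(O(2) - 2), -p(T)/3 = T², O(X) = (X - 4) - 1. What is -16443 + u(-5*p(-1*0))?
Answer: -16483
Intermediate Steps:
O(X) = -5 + X (O(X) = (-4 + X) - 1 = -5 + X)
p(T) = -3*T²
A = -40 (A = -(-8)*((-5 + 2) - 2) = -(-8)*(-3 - 2) = -(-8)*(-5) = -8*5 = -40)
u(E) = -40
-16443 + u(-5*p(-1*0)) = -16443 - 40 = -16483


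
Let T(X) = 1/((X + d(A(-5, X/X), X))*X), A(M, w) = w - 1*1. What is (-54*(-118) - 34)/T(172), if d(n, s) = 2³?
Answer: 196224480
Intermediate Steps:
A(M, w) = -1 + w (A(M, w) = w - 1 = -1 + w)
d(n, s) = 8
T(X) = 1/(X*(8 + X)) (T(X) = 1/((X + 8)*X) = 1/((8 + X)*X) = 1/(X*(8 + X)))
(-54*(-118) - 34)/T(172) = (-54*(-118) - 34)/((1/(172*(8 + 172)))) = (6372 - 34)/(((1/172)/180)) = 6338/(((1/172)*(1/180))) = 6338/(1/30960) = 6338*30960 = 196224480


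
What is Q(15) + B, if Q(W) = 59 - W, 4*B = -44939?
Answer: -44763/4 ≈ -11191.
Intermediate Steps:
B = -44939/4 (B = (1/4)*(-44939) = -44939/4 ≈ -11235.)
Q(15) + B = (59 - 1*15) - 44939/4 = (59 - 15) - 44939/4 = 44 - 44939/4 = -44763/4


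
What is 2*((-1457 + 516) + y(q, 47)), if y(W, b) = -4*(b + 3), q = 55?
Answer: -2282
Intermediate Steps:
y(W, b) = -12 - 4*b (y(W, b) = -4*(3 + b) = -12 - 4*b)
2*((-1457 + 516) + y(q, 47)) = 2*((-1457 + 516) + (-12 - 4*47)) = 2*(-941 + (-12 - 188)) = 2*(-941 - 200) = 2*(-1141) = -2282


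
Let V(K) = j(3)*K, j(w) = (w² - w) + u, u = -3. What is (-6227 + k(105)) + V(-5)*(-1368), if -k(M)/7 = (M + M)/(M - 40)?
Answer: 185515/13 ≈ 14270.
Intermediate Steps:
j(w) = -3 + w² - w (j(w) = (w² - w) - 3 = -3 + w² - w)
k(M) = -14*M/(-40 + M) (k(M) = -7*(M + M)/(M - 40) = -7*2*M/(-40 + M) = -14*M/(-40 + M))
V(K) = 3*K (V(K) = (-3 + 3² - 1*3)*K = (-3 + 9 - 3)*K = 3*K)
(-6227 + k(105)) + V(-5)*(-1368) = (-6227 - 14*105/(-40 + 105)) + (3*(-5))*(-1368) = (-6227 - 14*105/65) - 15*(-1368) = (-6227 - 14*105*1/65) + 20520 = (-6227 - 294/13) + 20520 = -81245/13 + 20520 = 185515/13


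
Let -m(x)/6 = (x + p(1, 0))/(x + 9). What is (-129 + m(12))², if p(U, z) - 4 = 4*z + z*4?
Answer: 874225/49 ≈ 17841.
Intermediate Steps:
p(U, z) = 4 + 8*z (p(U, z) = 4 + (4*z + z*4) = 4 + (4*z + 4*z) = 4 + 8*z)
m(x) = -6*(4 + x)/(9 + x) (m(x) = -6*(x + (4 + 8*0))/(x + 9) = -6*(x + (4 + 0))/(9 + x) = -6*(x + 4)/(9 + x) = -6*(4 + x)/(9 + x))
(-129 + m(12))² = (-129 + 6*(-4 - 1*12)/(9 + 12))² = (-129 + 6*(-4 - 12)/21)² = (-129 + 6*(1/21)*(-16))² = (-129 - 32/7)² = (-935/7)² = 874225/49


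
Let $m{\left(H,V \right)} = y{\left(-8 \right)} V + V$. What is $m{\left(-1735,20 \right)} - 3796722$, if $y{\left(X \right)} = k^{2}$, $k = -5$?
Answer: $-3796202$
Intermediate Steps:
$y{\left(X \right)} = 25$ ($y{\left(X \right)} = \left(-5\right)^{2} = 25$)
$m{\left(H,V \right)} = 26 V$ ($m{\left(H,V \right)} = 25 V + V = 26 V$)
$m{\left(-1735,20 \right)} - 3796722 = 26 \cdot 20 - 3796722 = 520 - 3796722 = -3796202$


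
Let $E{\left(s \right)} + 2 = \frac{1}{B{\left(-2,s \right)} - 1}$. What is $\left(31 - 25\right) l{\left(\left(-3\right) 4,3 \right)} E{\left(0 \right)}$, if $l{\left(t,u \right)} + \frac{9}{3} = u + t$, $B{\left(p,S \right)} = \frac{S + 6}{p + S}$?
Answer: $162$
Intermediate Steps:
$B{\left(p,S \right)} = \frac{6 + S}{S + p}$
$l{\left(t,u \right)} = -3 + t + u$ ($l{\left(t,u \right)} = -3 + \left(u + t\right) = -3 + \left(t + u\right) = -3 + t + u$)
$E{\left(s \right)} = -2 + \frac{1}{-1 + \frac{6 + s}{-2 + s}}$ ($E{\left(s \right)} = -2 + \frac{1}{\frac{6 + s}{s - 2} - 1} = -2 + \frac{1}{\frac{6 + s}{-2 + s} - 1} = -2 + \frac{1}{-1 + \frac{6 + s}{-2 + s}}$)
$\left(31 - 25\right) l{\left(\left(-3\right) 4,3 \right)} E{\left(0 \right)} = \left(31 - 25\right) \left(-3 - 12 + 3\right) \left(- \frac{9}{4} + \frac{1}{8} \cdot 0\right) = 6 \left(-3 - 12 + 3\right) \left(- \frac{9}{4} + 0\right) = 6 \left(-12\right) \left(- \frac{9}{4}\right) = \left(-72\right) \left(- \frac{9}{4}\right) = 162$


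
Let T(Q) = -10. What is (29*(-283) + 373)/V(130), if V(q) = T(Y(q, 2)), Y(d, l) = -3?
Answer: 3917/5 ≈ 783.40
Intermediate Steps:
V(q) = -10
(29*(-283) + 373)/V(130) = (29*(-283) + 373)/(-10) = (-8207 + 373)*(-⅒) = -7834*(-⅒) = 3917/5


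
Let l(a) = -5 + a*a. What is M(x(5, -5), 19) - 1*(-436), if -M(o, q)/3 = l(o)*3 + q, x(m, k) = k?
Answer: 199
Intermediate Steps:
l(a) = -5 + a**2
M(o, q) = 45 - 9*o**2 - 3*q (M(o, q) = -3*((-5 + o**2)*3 + q) = -3*((-15 + 3*o**2) + q) = -3*(-15 + q + 3*o**2) = 45 - 9*o**2 - 3*q)
M(x(5, -5), 19) - 1*(-436) = (45 - 9*(-5)**2 - 3*19) - 1*(-436) = (45 - 9*25 - 57) + 436 = (45 - 225 - 57) + 436 = -237 + 436 = 199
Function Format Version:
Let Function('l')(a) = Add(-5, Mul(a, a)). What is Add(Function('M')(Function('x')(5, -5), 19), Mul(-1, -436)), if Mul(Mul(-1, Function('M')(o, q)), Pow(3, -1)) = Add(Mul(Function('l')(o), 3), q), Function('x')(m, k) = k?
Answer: 199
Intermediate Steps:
Function('l')(a) = Add(-5, Pow(a, 2))
Function('M')(o, q) = Add(45, Mul(-9, Pow(o, 2)), Mul(-3, q)) (Function('M')(o, q) = Mul(-3, Add(Mul(Add(-5, Pow(o, 2)), 3), q)) = Mul(-3, Add(Add(-15, Mul(3, Pow(o, 2))), q)) = Mul(-3, Add(-15, q, Mul(3, Pow(o, 2)))) = Add(45, Mul(-9, Pow(o, 2)), Mul(-3, q)))
Add(Function('M')(Function('x')(5, -5), 19), Mul(-1, -436)) = Add(Add(45, Mul(-9, Pow(-5, 2)), Mul(-3, 19)), Mul(-1, -436)) = Add(Add(45, Mul(-9, 25), -57), 436) = Add(Add(45, -225, -57), 436) = Add(-237, 436) = 199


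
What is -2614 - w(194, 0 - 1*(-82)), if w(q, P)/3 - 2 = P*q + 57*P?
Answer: -64366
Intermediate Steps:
w(q, P) = 6 + 171*P + 3*P*q (w(q, P) = 6 + 3*(P*q + 57*P) = 6 + 3*(57*P + P*q) = 6 + (171*P + 3*P*q) = 6 + 171*P + 3*P*q)
-2614 - w(194, 0 - 1*(-82)) = -2614 - (6 + 171*(0 - 1*(-82)) + 3*(0 - 1*(-82))*194) = -2614 - (6 + 171*(0 + 82) + 3*(0 + 82)*194) = -2614 - (6 + 171*82 + 3*82*194) = -2614 - (6 + 14022 + 47724) = -2614 - 1*61752 = -2614 - 61752 = -64366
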